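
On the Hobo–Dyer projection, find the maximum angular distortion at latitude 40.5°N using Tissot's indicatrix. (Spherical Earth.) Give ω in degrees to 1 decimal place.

4.9°

The Hobo–Dyer projection is cylindrical equal-area with φ₀ = 37.5°. A cylindrical equal-area projection with standard parallel φ₀ has meridian scale h = cos φ / cos φ₀ and parallel scale k = cos φ₀ / cos φ (so areas are preserved, h·k = 1).
At 40.5°: h = 0.9585, k = 1.043; principal scales a = 1.043, b = 0.9585.
sin(ω/2) = (a − b)/(a + b) = 0.08486/2.002 = 0.04239, so ω = 2 arcsin(0.04239) ≈ 4.9°.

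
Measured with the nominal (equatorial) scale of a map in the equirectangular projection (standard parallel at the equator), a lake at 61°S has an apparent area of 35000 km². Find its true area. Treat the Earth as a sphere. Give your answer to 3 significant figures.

17000 km²

Plate carrée maps x = Rλ, y = Rφ. The meridian scale is h = 1 and the parallel scale is k = 1/cos φ = sec φ.
Areal scale = h·k = 1 × sec φ; at 61°, h = 1.000, k = 2.063, so h·k = 2.063.
True area = apparent / (areal scale) = 35000 / 2.063 ≈ 17000 km².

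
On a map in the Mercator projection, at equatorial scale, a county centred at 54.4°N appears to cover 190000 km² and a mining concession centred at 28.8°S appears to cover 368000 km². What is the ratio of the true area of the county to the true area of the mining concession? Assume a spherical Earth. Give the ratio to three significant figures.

0.228

Since Mercator area scale is 1/cos²φ, the true area equals the apparent area multiplied by cos²φ.
True area of county: 190000 × cos²(54.4°) = 190000 × 0.3389 = 64380 km².
True area of mining concession: 368000 × cos²(28.8°) = 368000 × 0.7679 = 282600 km².
Ratio = 64380 / 282600 ≈ 0.228.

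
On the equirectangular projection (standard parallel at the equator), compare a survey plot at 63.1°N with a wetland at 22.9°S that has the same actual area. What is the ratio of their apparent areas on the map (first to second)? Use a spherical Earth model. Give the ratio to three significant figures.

2.04

In the plate carrée (x = Rλ, y = Rφ), meridians are true-scale (h = 1) and parallels are stretched by k = sec φ.
Areal scale at 63.1°: h·k = 1.000 × 2.210 = 2.210.
Areal scale at 22.9°: h·k = 1.000 × 1.086 = 1.086.
Ratio = 2.210/1.086 ≈ 2.04.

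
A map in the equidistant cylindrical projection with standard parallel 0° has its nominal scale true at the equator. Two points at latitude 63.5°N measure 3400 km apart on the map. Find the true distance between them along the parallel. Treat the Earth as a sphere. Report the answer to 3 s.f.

1520 km

Plate carrée maps x = Rλ, y = Rφ. The meridian scale is h = 1 and the parallel scale is k = 1/cos φ = sec φ.
Along the parallel at 63.5°, map distances are exaggerated by k = sec 63.5° = 2.241.
True distance = 3400 / 2.241 = 3400 × cos 63.5° ≈ 1520 km.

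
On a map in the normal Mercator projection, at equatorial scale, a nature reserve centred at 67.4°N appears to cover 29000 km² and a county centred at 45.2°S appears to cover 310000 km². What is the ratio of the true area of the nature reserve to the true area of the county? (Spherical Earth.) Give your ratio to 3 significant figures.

0.0278

Since Mercator area scale is 1/cos²φ, the true area equals the apparent area multiplied by cos²φ.
True area of nature reserve: 29000 × cos²(67.4°) = 29000 × 0.1477 = 4283 km².
True area of county: 310000 × cos²(45.2°) = 310000 × 0.4965 = 153900 km².
Ratio = 4283 / 153900 ≈ 0.0278.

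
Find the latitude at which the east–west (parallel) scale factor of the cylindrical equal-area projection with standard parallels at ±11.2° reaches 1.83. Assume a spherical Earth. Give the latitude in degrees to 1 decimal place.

57.6°

Cylindrical equal-area (φ₀ = 11.2°): h = cos φ / cos 11.2° along meridians, k = cos 11.2° / cos φ along parallels; h·k = 1.
k = cos φ₀ / cos φ = 1.83  ⇒  cos φ = cos 11.2° / 1.83 = 0.5360.
φ = arccos(0.5360) ≈ 57.6°.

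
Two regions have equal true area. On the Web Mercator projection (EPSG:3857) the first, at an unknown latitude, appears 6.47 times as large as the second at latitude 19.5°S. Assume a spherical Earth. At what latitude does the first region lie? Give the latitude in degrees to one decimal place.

For equal true areas on Mercator, apparent areas scale as sec²φ, so the ratio is cos²φ₂ / cos²φ₁.
cos²φ₂ / cos²φ₁ = 6.47  ⇒  cos φ₁ = cos 19.5° / √6.47 = 0.9426/2.544 = 0.3706.
φ₁ = arccos(0.3706) ≈ 68.2°.

68.2°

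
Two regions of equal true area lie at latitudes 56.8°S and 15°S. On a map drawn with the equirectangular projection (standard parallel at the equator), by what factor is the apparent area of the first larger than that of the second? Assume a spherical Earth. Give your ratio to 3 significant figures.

In the plate carrée (x = Rλ, y = Rφ), meridians are true-scale (h = 1) and parallels are stretched by k = sec φ.
Areal scale at 56.8°: h·k = 1.000 × 1.826 = 1.826.
Areal scale at 15°: h·k = 1.000 × 1.035 = 1.035.
Ratio = 1.826/1.035 ≈ 1.76.

1.76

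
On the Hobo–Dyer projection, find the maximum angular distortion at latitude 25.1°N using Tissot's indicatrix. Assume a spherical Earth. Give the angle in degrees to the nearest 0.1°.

Hobo–Dyer is a cylindrical equal-area projection with standard parallels at ±37.5°. A cylindrical equal-area projection with standard parallel φ₀ has meridian scale h = cos φ / cos φ₀ and parallel scale k = cos φ₀ / cos φ (so areas are preserved, h·k = 1).
At 25.1°: h = 1.141, k = 0.8761; principal scales a = 1.141, b = 0.8761.
sin(ω/2) = (a − b)/(a + b) = 0.2654/2.018 = 0.1315, so ω = 2 arcsin(0.1315) ≈ 15.1°.

15.1°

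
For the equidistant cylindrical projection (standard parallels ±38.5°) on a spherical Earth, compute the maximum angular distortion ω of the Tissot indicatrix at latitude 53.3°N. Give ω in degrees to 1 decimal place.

In the equirectangular projection with standard parallel φ₀ = 38.5° (x = Rλ cos φ₀, y = Rφ), meridians are true-scale (h = 1) and the parallel scale is k = cos φ₀ / cos φ.
At 53.3°: h = 1.000, k = 1.310; principal scales a = 1.310, b = 1.000.
sin(ω/2) = (a − b)/(a + b) = 0.3095/2.310 = 0.1340, so ω = 2 arcsin(0.1340) ≈ 15.4°.

15.4°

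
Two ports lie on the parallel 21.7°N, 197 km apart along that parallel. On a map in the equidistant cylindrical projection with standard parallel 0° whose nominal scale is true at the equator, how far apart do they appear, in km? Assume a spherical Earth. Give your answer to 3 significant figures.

Plate carrée maps x = Rλ, y = Rφ. The meridian scale is h = 1 and the parallel scale is k = 1/cos φ = sec φ.
Along the parallel, k = sec 21.7° = 1/0.9291 = 1.076.
Map distance = 197 × 1.076 ≈ 212 km.

212 km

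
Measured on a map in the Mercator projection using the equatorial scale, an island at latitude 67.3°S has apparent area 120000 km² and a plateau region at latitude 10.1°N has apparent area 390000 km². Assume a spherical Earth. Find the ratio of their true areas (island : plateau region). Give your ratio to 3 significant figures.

0.0473

Since Mercator area scale is 1/cos²φ, the true area equals the apparent area multiplied by cos²φ.
True area of island: 120000 × cos²(67.3°) = 120000 × 0.1489 = 17870 km².
True area of plateau region: 390000 × cos²(10.1°) = 390000 × 0.9692 = 378000 km².
Ratio = 17870 / 378000 ≈ 0.0473.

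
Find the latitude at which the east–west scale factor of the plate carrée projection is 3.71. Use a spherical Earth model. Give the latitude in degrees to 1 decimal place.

Plate carrée: h = 1, k = sec φ along parallels.
sec φ = 3.71  ⇒  cos φ = 0.2695  ⇒  φ ≈ 74.4°.

74.4°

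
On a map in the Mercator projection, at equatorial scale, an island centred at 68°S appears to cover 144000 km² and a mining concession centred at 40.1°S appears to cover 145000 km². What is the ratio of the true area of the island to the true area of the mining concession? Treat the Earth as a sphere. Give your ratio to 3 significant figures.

On Mercator the areal scale is sec²φ, so true area = apparent × cos²φ.
True area of island: 144000 × cos²(68°) = 144000 × 0.1403 = 20210 km².
True area of mining concession: 145000 × cos²(40.1°) = 145000 × 0.5851 = 84840 km².
Ratio = 20210 / 84840 ≈ 0.238.

0.238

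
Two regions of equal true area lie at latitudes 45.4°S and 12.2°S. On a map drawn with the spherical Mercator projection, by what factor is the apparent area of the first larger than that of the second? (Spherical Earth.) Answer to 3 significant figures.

1.94

On Mercator, area is exaggerated by sec²φ = 1/cos²φ.
At 45.4°: sec²(45.4°) = 1/0.7022² = 2.028.
At 12.2°: sec²(12.2°) = 1/0.9774² = 1.047.
Ratio = 2.028/1.047 = cos²(12.2°)/cos²(45.4°) ≈ 1.94.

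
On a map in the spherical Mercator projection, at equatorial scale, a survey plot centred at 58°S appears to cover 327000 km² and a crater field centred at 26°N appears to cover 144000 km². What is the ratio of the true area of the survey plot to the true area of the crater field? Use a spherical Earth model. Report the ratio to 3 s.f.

0.789

Mercator's areal exaggeration is sec²φ; hence true area = (apparent area) · cos²φ.
True area of survey plot: 327000 × cos²(58°) = 327000 × 0.2808 = 91830 km².
True area of crater field: 144000 × cos²(26°) = 144000 × 0.8078 = 116300 km².
Ratio = 91830 / 116300 ≈ 0.789.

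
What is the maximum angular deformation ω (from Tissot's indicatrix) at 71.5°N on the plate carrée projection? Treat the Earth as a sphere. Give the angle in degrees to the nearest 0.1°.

In the plate carrée (x = Rλ, y = Rφ), meridians are true-scale (h = 1) and parallels are stretched by k = sec φ.
At 71.5°: h = 1.000, k = 3.152; principal scales a = 3.152, b = 1.000.
sin(ω/2) = (a − b)/(a + b) = 2.152/4.152 = 0.5183, so ω = 2 arcsin(0.5183) ≈ 62.4°.

62.4°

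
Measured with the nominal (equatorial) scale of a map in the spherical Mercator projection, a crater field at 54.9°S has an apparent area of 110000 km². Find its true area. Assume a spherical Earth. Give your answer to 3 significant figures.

The Mercator projection is conformal; its linear scale factor is the same in every direction and equals sec φ = 1/cos φ.
Areal scale = k² = sec²φ = 1/cos²(54.9°) = 1/0.5750² = 3.025.
True area = apparent / (areal scale) = 110000 / 3.025 ≈ 36400 km².

36400 km²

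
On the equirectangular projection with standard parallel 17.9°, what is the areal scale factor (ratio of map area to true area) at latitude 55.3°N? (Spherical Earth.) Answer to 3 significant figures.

1.67

With standard parallel φ₀ = 17.9°, the equirectangular projection gives x = Rλ cos φ₀, y = Rφ, so h = 1 and k = cos 17.9° / cos φ.
Areal scale = h·k = 1 × cos φ₀ / cos φ; at 55.3°, h = 1.000, k = 1.672, so h·k = 1.672.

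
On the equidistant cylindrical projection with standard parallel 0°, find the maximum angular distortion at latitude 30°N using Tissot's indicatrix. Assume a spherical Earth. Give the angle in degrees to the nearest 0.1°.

8.2°

For the equirectangular projection with φ₀ = 0 (plate carrée), h = 1 along meridians and k = sec φ along parallels.
At 30°: h = 1.000, k = 1.155; principal scales a = 1.155, b = 1.000.
sin(ω/2) = (a − b)/(a + b) = 0.1547/2.155 = 0.07180, so ω = 2 arcsin(0.07180) ≈ 8.2°.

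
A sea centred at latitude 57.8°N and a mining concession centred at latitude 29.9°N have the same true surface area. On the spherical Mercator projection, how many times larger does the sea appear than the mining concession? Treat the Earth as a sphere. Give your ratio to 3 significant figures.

Mercator areal scale is sec²φ.
At 57.8°: sec²(57.8°) = 1/0.5329² = 3.522.
At 29.9°: sec²(29.9°) = 1/0.8669² = 1.331.
Ratio = 3.522/1.331 = cos²(29.9°)/cos²(57.8°) ≈ 2.65.

2.65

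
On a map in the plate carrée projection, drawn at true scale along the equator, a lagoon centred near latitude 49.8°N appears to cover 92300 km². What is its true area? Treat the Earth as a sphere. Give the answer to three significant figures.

59600 km²

Plate carrée maps x = Rλ, y = Rφ. The meridian scale is h = 1 and the parallel scale is k = 1/cos φ = sec φ.
Areal scale = h·k = 1 × sec φ; at 49.8°, h = 1.000, k = 1.549, so h·k = 1.549.
True area = apparent / (areal scale) = 92300 / 1.549 ≈ 59600 km².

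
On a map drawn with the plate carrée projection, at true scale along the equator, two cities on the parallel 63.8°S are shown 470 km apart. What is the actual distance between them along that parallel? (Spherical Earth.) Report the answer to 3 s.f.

208 km

For the equirectangular projection with φ₀ = 0 (plate carrée), h = 1 along meridians and k = sec φ along parallels.
Along the parallel at 63.8°, map distances are exaggerated by k = sec 63.8° = 2.265.
True distance = 470 / 2.265 = 470 × cos 63.8° ≈ 208 km.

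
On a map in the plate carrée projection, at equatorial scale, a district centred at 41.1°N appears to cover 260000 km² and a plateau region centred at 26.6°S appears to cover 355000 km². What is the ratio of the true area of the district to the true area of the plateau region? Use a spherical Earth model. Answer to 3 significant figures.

On the plate carrée, areal scale = h·k = 1 × sec φ, so true area = apparent × cos φ.
True area of district: 260000 × cos(41.1°) = 260000 × 0.7536 = 195900 km².
True area of plateau region: 355000 × cos(26.6°) = 355000 × 0.8942 = 317400 km².
Ratio = 195900 / 317400 ≈ 0.617.

0.617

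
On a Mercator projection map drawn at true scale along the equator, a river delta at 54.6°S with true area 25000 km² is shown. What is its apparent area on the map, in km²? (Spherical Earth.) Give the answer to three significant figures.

74500 km²

Mercator is conformal, so the point scale is isotropic: h = k = sec φ = 1/cos φ.
Areal scale = k² = sec²φ = 1/cos²(54.6°) = 1/0.5793² = 2.980.
Apparent area = 25000 × 2.980 ≈ 74500 km².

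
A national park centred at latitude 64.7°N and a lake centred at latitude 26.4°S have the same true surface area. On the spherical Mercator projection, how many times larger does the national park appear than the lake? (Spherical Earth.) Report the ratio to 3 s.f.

4.39

Mercator is conformal with k = sec φ, so areal scale = k² = sec²φ.
At 64.7°: sec²(64.7°) = 1/0.4274² = 5.475.
At 26.4°: sec²(26.4°) = 1/0.8957² = 1.246.
Ratio = 5.475/1.246 = cos²(26.4°)/cos²(64.7°) ≈ 4.39.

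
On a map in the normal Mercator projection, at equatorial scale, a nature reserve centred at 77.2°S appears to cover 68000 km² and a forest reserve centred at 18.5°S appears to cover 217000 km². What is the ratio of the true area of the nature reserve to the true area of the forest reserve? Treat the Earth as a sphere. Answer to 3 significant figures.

0.0171

On Mercator the areal scale is sec²φ, so true area = apparent × cos²φ.
True area of nature reserve: 68000 × cos²(77.2°) = 68000 × 0.04908 = 3338 km².
True area of forest reserve: 217000 × cos²(18.5°) = 217000 × 0.8993 = 195200 km².
Ratio = 3338 / 195200 ≈ 0.0171.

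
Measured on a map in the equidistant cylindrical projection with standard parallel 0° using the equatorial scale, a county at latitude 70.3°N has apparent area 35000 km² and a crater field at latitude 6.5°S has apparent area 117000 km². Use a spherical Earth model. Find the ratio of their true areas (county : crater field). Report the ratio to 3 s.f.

0.101

On the plate carrée, areal scale = h·k = 1 × sec φ, so true area = apparent × cos φ.
True area of county: 35000 × cos(70.3°) = 35000 × 0.3371 = 11800 km².
True area of crater field: 117000 × cos(6.5°) = 117000 × 0.9936 = 116200 km².
Ratio = 11800 / 116200 ≈ 0.101.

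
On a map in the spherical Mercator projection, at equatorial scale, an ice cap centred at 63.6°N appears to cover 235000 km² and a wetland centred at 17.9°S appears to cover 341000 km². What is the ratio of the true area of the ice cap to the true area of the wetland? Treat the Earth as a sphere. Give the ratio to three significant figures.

0.150

Mercator's areal exaggeration is sec²φ; hence true area = (apparent area) · cos²φ.
True area of ice cap: 235000 × cos²(63.6°) = 235000 × 0.1977 = 46460 km².
True area of wetland: 341000 × cos²(17.9°) = 341000 × 0.9055 = 308800 km².
Ratio = 46460 / 308800 ≈ 0.150.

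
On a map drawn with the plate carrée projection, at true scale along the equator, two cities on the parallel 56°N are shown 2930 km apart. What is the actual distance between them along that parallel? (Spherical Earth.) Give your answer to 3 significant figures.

In the plate carrée (x = Rλ, y = Rφ), meridians are true-scale (h = 1) and parallels are stretched by k = sec φ.
Along the parallel at 56°, map distances are exaggerated by k = sec 56° = 1.788.
True distance = 2930 / 1.788 = 2930 × cos 56° ≈ 1640 km.

1640 km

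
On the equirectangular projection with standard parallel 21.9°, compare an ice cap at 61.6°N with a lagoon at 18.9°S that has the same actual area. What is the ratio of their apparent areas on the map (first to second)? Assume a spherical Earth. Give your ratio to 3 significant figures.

With standard parallel φ₀ = 21.9°, the equirectangular projection gives x = Rλ cos φ₀, y = Rφ, so h = 1 and k = cos 21.9° / cos φ.
Areal scale at 61.6°: h·k = 1.000 × 1.951 = 1.951.
Areal scale at 18.9°: h·k = 1.000 × 0.9807 = 0.9807.
Ratio = 1.951/0.9807 ≈ 1.99.

1.99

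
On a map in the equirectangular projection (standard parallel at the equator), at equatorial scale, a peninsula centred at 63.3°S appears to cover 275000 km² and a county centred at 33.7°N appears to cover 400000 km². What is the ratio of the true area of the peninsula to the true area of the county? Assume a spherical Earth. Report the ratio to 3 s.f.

0.371

Plate carrée has h = 1 and k = sec φ, giving areal scale sec φ; true area = (apparent area) · cos φ.
True area of peninsula: 275000 × cos(63.3°) = 275000 × 0.4493 = 123600 km².
True area of county: 400000 × cos(33.7°) = 400000 × 0.8320 = 332800 km².
Ratio = 123600 / 332800 ≈ 0.371.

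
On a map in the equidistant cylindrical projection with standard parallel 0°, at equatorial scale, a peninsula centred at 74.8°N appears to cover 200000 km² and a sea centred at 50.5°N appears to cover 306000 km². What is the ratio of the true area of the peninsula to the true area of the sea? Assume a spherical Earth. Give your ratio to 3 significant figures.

0.269

On the plate carrée, areal scale = h·k = 1 × sec φ, so true area = apparent × cos φ.
True area of peninsula: 200000 × cos(74.8°) = 200000 × 0.2622 = 52440 km².
True area of sea: 306000 × cos(50.5°) = 306000 × 0.6361 = 194600 km².
Ratio = 52440 / 194600 ≈ 0.269.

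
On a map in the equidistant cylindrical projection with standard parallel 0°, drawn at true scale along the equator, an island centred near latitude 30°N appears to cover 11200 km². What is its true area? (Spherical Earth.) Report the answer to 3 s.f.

9700 km²

In the plate carrée (x = Rλ, y = Rφ), meridians are true-scale (h = 1) and parallels are stretched by k = sec φ.
Areal scale = h·k = 1 × sec φ; at 30°, h = 1.000, k = 1.155, so h·k = 1.155.
True area = apparent / (areal scale) = 11200 / 1.155 ≈ 9700 km².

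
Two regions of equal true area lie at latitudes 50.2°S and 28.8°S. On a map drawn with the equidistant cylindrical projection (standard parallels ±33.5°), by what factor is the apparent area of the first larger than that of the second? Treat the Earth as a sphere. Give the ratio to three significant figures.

1.37

The equidistant cylindrical projection with φ₀ = 33.5° has h = 1 (meridians true) and k = cos φ₀ / cos φ along parallels.
Areal scale at 50.2°: h·k = 1.000 × 1.303 = 1.303.
Areal scale at 28.8°: h·k = 1.000 × 0.9516 = 0.9516.
Ratio = 1.303/0.9516 ≈ 1.37.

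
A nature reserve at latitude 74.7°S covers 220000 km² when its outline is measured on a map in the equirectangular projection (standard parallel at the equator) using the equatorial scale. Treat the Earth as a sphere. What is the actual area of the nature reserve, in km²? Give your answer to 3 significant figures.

In the plate carrée (x = Rλ, y = Rφ), meridians are true-scale (h = 1) and parallels are stretched by k = sec φ.
Areal scale = h·k = 1 × sec φ; at 74.7°, h = 1.000, k = 3.790, so h·k = 3.790.
True area = apparent / (areal scale) = 220000 / 3.790 ≈ 58100 km².

58100 km²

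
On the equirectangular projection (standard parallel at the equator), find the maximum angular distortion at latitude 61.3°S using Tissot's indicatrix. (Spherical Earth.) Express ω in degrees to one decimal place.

For the equirectangular projection with φ₀ = 0 (plate carrée), h = 1 along meridians and k = sec φ along parallels.
At 61.3°: h = 1.000, k = 2.082; principal scales a = 2.082, b = 1.000.
sin(ω/2) = (a − b)/(a + b) = 1.082/3.082 = 0.3511, so ω = 2 arcsin(0.3511) ≈ 41.1°.

41.1°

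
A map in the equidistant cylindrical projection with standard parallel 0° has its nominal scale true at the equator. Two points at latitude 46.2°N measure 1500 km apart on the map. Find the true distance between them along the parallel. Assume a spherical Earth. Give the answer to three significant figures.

1040 km

In the plate carrée (x = Rλ, y = Rφ), meridians are true-scale (h = 1) and parallels are stretched by k = sec φ.
Along the parallel at 46.2°, map distances are exaggerated by k = sec 46.2° = 1.445.
True distance = 1500 / 1.445 = 1500 × cos 46.2° ≈ 1040 km.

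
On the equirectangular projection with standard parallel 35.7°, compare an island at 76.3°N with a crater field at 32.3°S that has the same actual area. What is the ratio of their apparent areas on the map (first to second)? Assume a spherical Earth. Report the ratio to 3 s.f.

With standard parallel φ₀ = 35.7°, the equirectangular projection gives x = Rλ cos φ₀, y = Rφ, so h = 1 and k = cos 35.7° / cos φ.
Areal scale at 76.3°: h·k = 1.000 × 3.429 = 3.429.
Areal scale at 32.3°: h·k = 1.000 × 0.9607 = 0.9607.
Ratio = 3.429/0.9607 ≈ 3.57.

3.57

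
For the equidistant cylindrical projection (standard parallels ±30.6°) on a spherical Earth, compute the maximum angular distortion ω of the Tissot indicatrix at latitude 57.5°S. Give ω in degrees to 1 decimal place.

With standard parallel φ₀ = 30.6°, the equirectangular projection gives x = Rλ cos φ₀, y = Rφ, so h = 1 and k = cos 30.6° / cos φ.
At 57.5°: h = 1.000, k = 1.602; principal scales a = 1.602, b = 1.000.
sin(ω/2) = (a − b)/(a + b) = 0.6020/2.602 = 0.2314, so ω = 2 arcsin(0.2314) ≈ 26.8°.

26.8°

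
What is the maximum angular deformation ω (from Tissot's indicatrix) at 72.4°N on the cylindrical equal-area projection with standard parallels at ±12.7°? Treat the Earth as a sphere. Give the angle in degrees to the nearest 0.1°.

Cylindrical equal-area (φ₀ = 12.7°): h = cos φ / cos 12.7° along meridians, k = cos 12.7° / cos φ along parallels; h·k = 1.
At 72.4°: h = 0.3100, k = 3.226; principal scales a = 3.226, b = 0.3100.
sin(ω/2) = (a − b)/(a + b) = 2.916/3.536 = 0.8247, so ω = 2 arcsin(0.8247) ≈ 111.1°.

111.1°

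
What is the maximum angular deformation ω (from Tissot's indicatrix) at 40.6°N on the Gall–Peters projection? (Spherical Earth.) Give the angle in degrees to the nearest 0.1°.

Gall–Peters is a cylindrical equal-area projection with standard parallels at ±45°. For cylindrical equal-area with standard parallel φ₀, h = cos φ / cos φ₀ and k = cos φ₀ / cos φ, so h·k = 1.
At 40.6°: h = 1.074, k = 0.9313; principal scales a = 1.074, b = 0.9313.
sin(ω/2) = (a − b)/(a + b) = 0.1425/2.005 = 0.07106, so ω = 2 arcsin(0.07106) ≈ 8.1°.

8.1°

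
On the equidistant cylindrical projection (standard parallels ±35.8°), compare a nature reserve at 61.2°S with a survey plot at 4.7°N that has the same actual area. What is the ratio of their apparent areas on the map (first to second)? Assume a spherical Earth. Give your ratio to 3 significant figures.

2.07

With standard parallel φ₀ = 35.8°, the equirectangular projection gives x = Rλ cos φ₀, y = Rφ, so h = 1 and k = cos 35.8° / cos φ.
Areal scale at 61.2°: h·k = 1.000 × 1.684 = 1.684.
Areal scale at 4.7°: h·k = 1.000 × 0.8138 = 0.8138.
Ratio = 1.684/0.8138 ≈ 2.07.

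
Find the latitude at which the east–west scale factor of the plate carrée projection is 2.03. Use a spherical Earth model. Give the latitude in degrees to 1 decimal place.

Plate carrée: h = 1, k = sec φ along parallels.
sec φ = 2.03  ⇒  cos φ = 0.4926  ⇒  φ ≈ 60.5°.

60.5°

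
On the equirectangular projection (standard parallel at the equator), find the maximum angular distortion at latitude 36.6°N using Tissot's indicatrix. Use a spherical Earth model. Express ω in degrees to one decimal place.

12.6°

Plate carrée maps x = Rλ, y = Rφ. The meridian scale is h = 1 and the parallel scale is k = 1/cos φ = sec φ.
At 36.6°: h = 1.000, k = 1.246; principal scales a = 1.246, b = 1.000.
sin(ω/2) = (a − b)/(a + b) = 0.2456/2.246 = 0.1094, so ω = 2 arcsin(0.1094) ≈ 12.6°.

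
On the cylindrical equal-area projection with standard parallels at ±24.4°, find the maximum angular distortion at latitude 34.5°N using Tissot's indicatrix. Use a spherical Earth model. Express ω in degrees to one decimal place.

11.4°

A cylindrical equal-area projection with standard parallel φ₀ has meridian scale h = cos φ / cos φ₀ and parallel scale k = cos φ₀ / cos φ (so areas are preserved, h·k = 1).
At 34.5°: h = 0.9050, k = 1.105; principal scales a = 1.105, b = 0.9050.
sin(ω/2) = (a − b)/(a + b) = 0.2001/2.010 = 0.09954, so ω = 2 arcsin(0.09954) ≈ 11.4°.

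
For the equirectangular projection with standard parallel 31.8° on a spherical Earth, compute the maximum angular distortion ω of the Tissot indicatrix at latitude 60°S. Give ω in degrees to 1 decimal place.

30.0°

In the equirectangular projection with standard parallel φ₀ = 31.8° (x = Rλ cos φ₀, y = Rφ), meridians are true-scale (h = 1) and the parallel scale is k = cos φ₀ / cos φ.
At 60°: h = 1.000, k = 1.700; principal scales a = 1.700, b = 1.000.
sin(ω/2) = (a − b)/(a + b) = 0.6998/2.700 = 0.2592, so ω = 2 arcsin(0.2592) ≈ 30.0°.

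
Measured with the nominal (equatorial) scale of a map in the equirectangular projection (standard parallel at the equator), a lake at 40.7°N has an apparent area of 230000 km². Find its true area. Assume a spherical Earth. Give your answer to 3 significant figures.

Plate carrée maps x = Rλ, y = Rφ. The meridian scale is h = 1 and the parallel scale is k = 1/cos φ = sec φ.
Areal scale = h·k = 1 × sec φ; at 40.7°, h = 1.000, k = 1.319, so h·k = 1.319.
True area = apparent / (areal scale) = 230000 / 1.319 ≈ 174000 km².

174000 km²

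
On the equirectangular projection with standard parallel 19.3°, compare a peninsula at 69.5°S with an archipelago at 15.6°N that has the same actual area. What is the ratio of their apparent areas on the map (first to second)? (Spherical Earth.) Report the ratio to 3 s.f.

In the equirectangular projection with standard parallel φ₀ = 19.3° (x = Rλ cos φ₀, y = Rφ), meridians are true-scale (h = 1) and the parallel scale is k = cos φ₀ / cos φ.
Areal scale at 69.5°: h·k = 1.000 × 2.695 = 2.695.
Areal scale at 15.6°: h·k = 1.000 × 0.9799 = 0.9799.
Ratio = 2.695/0.9799 ≈ 2.75.

2.75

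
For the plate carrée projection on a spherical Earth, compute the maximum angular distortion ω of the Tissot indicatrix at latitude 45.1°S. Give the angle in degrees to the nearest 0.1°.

19.9°

For the equirectangular projection with φ₀ = 0 (plate carrée), h = 1 along meridians and k = sec φ along parallels.
At 45.1°: h = 1.000, k = 1.417; principal scales a = 1.417, b = 1.000.
sin(ω/2) = (a − b)/(a + b) = 0.4167/2.417 = 0.1724, so ω = 2 arcsin(0.1724) ≈ 19.9°.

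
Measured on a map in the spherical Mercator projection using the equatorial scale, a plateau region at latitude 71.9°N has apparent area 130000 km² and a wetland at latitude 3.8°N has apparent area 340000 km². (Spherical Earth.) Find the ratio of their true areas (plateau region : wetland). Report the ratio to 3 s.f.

Since Mercator area scale is 1/cos²φ, the true area equals the apparent area multiplied by cos²φ.
True area of plateau region: 130000 × cos²(71.9°) = 130000 × 0.09652 = 12550 km².
True area of wetland: 340000 × cos²(3.8°) = 340000 × 0.9956 = 338500 km².
Ratio = 12550 / 338500 ≈ 0.0371.

0.0371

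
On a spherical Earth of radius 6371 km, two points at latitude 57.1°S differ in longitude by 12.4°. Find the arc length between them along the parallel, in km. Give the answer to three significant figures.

Arc length along a parallel = R cos φ · Δλ (with Δλ in radians).
= 6371 × cos 57.1° × (12.4° × π/180) = 6371 × 0.5432 × 0.2164 ≈ 749 km.

749 km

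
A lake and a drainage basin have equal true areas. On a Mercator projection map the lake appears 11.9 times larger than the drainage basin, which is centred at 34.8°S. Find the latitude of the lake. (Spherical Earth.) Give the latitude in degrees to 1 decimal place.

For equal true areas on Mercator, apparent areas scale as sec²φ, so the ratio is cos²φ₂ / cos²φ₁.
cos²φ₂ / cos²φ₁ = 11.9  ⇒  cos φ₁ = cos 34.8° / √11.9 = 0.8211/3.450 = 0.2380.
φ₁ = arccos(0.2380) ≈ 76.2°.

76.2°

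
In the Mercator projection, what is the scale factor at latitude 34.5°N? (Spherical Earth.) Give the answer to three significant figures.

1.21

The Mercator projection is conformal; its linear scale factor is the same in every direction and equals sec φ = 1/cos φ.
k = 1/cos 34.5° = 1/0.8241 = 1.213.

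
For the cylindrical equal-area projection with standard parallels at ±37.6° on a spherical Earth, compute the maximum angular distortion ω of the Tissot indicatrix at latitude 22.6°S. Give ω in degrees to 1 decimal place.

17.5°

Cylindrical equal-area (φ₀ = 37.6°): h = cos φ / cos 37.6° along meridians, k = cos 37.6° / cos φ along parallels; h·k = 1.
At 22.6°: h = 1.165, k = 0.8582; principal scales a = 1.165, b = 0.8582.
sin(ω/2) = (a − b)/(a + b) = 0.3071/2.023 = 0.1517, so ω = 2 arcsin(0.1517) ≈ 17.5°.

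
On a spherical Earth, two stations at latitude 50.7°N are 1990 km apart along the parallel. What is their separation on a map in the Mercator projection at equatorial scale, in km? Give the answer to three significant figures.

3140 km

For Mercator, h = k = sec φ (a conformal cylindrical projection has a single point scale, 1/cos φ).
Along the parallel, k = sec 50.7° = 1/0.6334 = 1.579.
Map distance = 1990 × 1.579 ≈ 3140 km.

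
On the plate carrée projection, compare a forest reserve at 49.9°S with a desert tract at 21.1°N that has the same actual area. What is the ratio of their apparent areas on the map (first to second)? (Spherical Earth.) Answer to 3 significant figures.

1.45

In the plate carrée (x = Rλ, y = Rφ), meridians are true-scale (h = 1) and parallels are stretched by k = sec φ.
Areal scale at 49.9°: h·k = 1.000 × 1.552 = 1.552.
Areal scale at 21.1°: h·k = 1.000 × 1.072 = 1.072.
Ratio = 1.552/1.072 ≈ 1.45.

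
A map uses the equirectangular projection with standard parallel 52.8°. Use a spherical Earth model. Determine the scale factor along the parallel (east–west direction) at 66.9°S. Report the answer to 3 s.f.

In the equirectangular projection with standard parallel φ₀ = 52.8° (x = Rλ cos φ₀, y = Rφ), meridians are true-scale (h = 1) and the parallel scale is k = cos φ₀ / cos φ.
k = cos 52.8° / cos 66.9° = 0.6046/0.3923 = 1.541.

1.54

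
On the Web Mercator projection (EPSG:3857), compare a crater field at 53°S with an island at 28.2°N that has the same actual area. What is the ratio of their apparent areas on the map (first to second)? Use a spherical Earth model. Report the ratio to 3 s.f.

2.14

Mercator is conformal with k = sec φ, so areal scale = k² = sec²φ.
At 53°: sec²(53°) = 1/0.6018² = 2.761.
At 28.2°: sec²(28.2°) = 1/0.8813² = 1.288.
Ratio = 2.761/1.288 = cos²(28.2°)/cos²(53°) ≈ 2.14.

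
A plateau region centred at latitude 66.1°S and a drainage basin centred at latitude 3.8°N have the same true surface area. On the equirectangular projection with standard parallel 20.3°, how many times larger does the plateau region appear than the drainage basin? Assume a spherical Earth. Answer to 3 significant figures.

The equidistant cylindrical projection with φ₀ = 20.3° has h = 1 (meridians true) and k = cos φ₀ / cos φ along parallels.
Areal scale at 66.1°: h·k = 1.000 × 2.315 = 2.315.
Areal scale at 3.8°: h·k = 1.000 × 0.9400 = 0.9400.
Ratio = 2.315/0.9400 ≈ 2.46.

2.46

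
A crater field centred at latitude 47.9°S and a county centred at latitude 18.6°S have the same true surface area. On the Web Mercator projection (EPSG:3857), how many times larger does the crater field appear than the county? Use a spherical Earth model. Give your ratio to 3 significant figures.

On Mercator, area is exaggerated by sec²φ = 1/cos²φ.
At 47.9°: sec²(47.9°) = 1/0.6704² = 2.225.
At 18.6°: sec²(18.6°) = 1/0.9478² = 1.113.
Ratio = 2.225/1.113 = cos²(18.6°)/cos²(47.9°) ≈ 2.00.

2.00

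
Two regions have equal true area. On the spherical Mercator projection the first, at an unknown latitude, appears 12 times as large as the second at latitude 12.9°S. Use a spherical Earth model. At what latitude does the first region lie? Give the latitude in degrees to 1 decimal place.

73.7°

On Mercator, (apparent₁)/(apparent₂) = sec²φ₁ / sec²φ₂ when true areas are equal.
cos²φ₂ / cos²φ₁ = 12  ⇒  cos φ₁ = cos 12.9° / √12 = 0.9748/3.464 = 0.2814.
φ₁ = arccos(0.2814) ≈ 73.7°.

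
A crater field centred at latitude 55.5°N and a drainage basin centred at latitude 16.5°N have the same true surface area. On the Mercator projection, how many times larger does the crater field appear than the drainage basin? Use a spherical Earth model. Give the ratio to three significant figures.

2.87

Mercator areal scale is sec²φ.
At 55.5°: sec²(55.5°) = 1/0.5664² = 3.117.
At 16.5°: sec²(16.5°) = 1/0.9588² = 1.088.
Ratio = 3.117/1.088 = cos²(16.5°)/cos²(55.5°) ≈ 2.87.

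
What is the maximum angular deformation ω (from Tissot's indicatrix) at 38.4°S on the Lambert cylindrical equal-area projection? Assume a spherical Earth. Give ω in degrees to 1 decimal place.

27.7°

The Lambert cylindrical equal-area projection is the cylindrical equal-area projection with its standard parallel at the equator (φ₀ = 0). For cylindrical equal-area with standard parallel φ₀, h = cos φ / cos φ₀ and k = cos φ₀ / cos φ, so h·k = 1.
At 38.4°: h = 0.7837, k = 1.276; principal scales a = 1.276, b = 0.7837.
sin(ω/2) = (a − b)/(a + b) = 0.4923/2.060 = 0.2390, so ω = 2 arcsin(0.2390) ≈ 27.7°.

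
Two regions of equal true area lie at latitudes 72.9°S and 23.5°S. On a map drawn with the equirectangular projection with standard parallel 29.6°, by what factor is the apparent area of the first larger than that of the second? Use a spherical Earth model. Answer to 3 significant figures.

3.12

With standard parallel φ₀ = 29.6°, the equirectangular projection gives x = Rλ cos φ₀, y = Rφ, so h = 1 and k = cos 29.6° / cos φ.
Areal scale at 72.9°: h·k = 1.000 × 2.957 = 2.957.
Areal scale at 23.5°: h·k = 1.000 × 0.9481 = 0.9481.
Ratio = 2.957/0.9481 ≈ 3.12.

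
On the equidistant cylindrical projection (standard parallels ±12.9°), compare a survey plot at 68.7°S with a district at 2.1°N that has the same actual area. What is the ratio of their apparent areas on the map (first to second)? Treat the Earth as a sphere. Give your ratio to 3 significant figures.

2.75

The equidistant cylindrical projection with φ₀ = 12.9° has h = 1 (meridians true) and k = cos φ₀ / cos φ along parallels.
Areal scale at 68.7°: h·k = 1.000 × 2.683 = 2.683.
Areal scale at 2.1°: h·k = 1.000 × 0.9754 = 0.9754.
Ratio = 2.683/0.9754 ≈ 2.75.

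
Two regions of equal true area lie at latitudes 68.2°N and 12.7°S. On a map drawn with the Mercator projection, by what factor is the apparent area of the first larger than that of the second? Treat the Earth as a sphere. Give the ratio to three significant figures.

On Mercator, area is exaggerated by sec²φ = 1/cos²φ.
At 68.2°: sec²(68.2°) = 1/0.3714² = 7.251.
At 12.7°: sec²(12.7°) = 1/0.9755² = 1.051.
Ratio = 7.251/1.051 = cos²(12.7°)/cos²(68.2°) ≈ 6.90.

6.90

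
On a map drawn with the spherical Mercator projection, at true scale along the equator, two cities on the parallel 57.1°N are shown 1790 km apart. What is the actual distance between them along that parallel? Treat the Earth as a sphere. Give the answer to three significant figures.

972 km

The Mercator projection is conformal; its linear scale factor is the same in every direction and equals sec φ = 1/cos φ.
Along the parallel at 57.1°, map distances are exaggerated by k = sec 57.1° = 1.841.
True distance = 1790 / 1.841 = 1790 × cos 57.1° ≈ 972 km.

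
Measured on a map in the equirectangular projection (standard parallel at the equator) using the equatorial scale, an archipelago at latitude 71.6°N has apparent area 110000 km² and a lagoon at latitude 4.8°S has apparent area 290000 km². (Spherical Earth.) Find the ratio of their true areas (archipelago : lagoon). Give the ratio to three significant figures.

On the plate carrée, areal scale = h·k = 1 × sec φ, so true area = apparent × cos φ.
True area of archipelago: 110000 × cos(71.6°) = 110000 × 0.3156 = 34720 km².
True area of lagoon: 290000 × cos(4.8°) = 290000 × 0.9965 = 289000 km².
Ratio = 34720 / 289000 ≈ 0.120.

0.120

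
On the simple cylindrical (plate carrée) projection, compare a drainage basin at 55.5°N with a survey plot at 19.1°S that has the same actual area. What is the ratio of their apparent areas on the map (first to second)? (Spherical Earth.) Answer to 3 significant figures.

1.67

Plate carrée maps x = Rλ, y = Rφ. The meridian scale is h = 1 and the parallel scale is k = 1/cos φ = sec φ.
Areal scale at 55.5°: h·k = 1.000 × 1.766 = 1.766.
Areal scale at 19.1°: h·k = 1.000 × 1.058 = 1.058.
Ratio = 1.766/1.058 ≈ 1.67.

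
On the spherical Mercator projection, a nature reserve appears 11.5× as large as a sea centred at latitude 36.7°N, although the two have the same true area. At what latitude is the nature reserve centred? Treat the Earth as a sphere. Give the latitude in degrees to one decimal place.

On Mercator, (apparent₁)/(apparent₂) = sec²φ₁ / sec²φ₂ when true areas are equal.
cos²φ₂ / cos²φ₁ = 11.5  ⇒  cos φ₁ = cos 36.7° / √11.5 = 0.8018/3.391 = 0.2364.
φ₁ = arccos(0.2364) ≈ 76.3°.

76.3°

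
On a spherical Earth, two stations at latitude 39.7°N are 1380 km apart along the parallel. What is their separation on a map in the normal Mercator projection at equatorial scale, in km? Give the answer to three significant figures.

1790 km

Mercator is conformal, so the point scale is isotropic: h = k = sec φ = 1/cos φ.
Along the parallel, k = sec 39.7° = 1/0.7694 = 1.300.
Map distance = 1380 × 1.300 ≈ 1790 km.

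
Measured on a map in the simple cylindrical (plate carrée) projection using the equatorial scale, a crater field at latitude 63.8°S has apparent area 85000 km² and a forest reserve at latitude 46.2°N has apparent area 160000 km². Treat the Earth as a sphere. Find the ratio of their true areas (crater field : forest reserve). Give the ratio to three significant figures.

Plate carrée has h = 1 and k = sec φ, giving areal scale sec φ; true area = (apparent area) · cos φ.
True area of crater field: 85000 × cos(63.8°) = 85000 × 0.4415 = 37530 km².
True area of forest reserve: 160000 × cos(46.2°) = 160000 × 0.6921 = 110700 km².
Ratio = 37530 / 110700 ≈ 0.339.

0.339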